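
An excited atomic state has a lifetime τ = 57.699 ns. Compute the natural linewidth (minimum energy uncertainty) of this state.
5.704 neV

Using the energy-time uncertainty principle:
ΔEΔt ≥ ℏ/2

The lifetime τ represents the time uncertainty Δt.
The natural linewidth (minimum energy uncertainty) is:

ΔE = ℏ/(2τ)
ΔE = (1.055e-34 J·s) / (2 × 5.770e-08 s)
ΔE = 9.139e-28 J = 5.704 neV

This natural linewidth limits the precision of spectroscopic measurements.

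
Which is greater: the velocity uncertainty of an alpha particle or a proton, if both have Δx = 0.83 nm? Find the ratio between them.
The proton has the larger minimum velocity uncertainty, by a ratio of 4.0.

For both particles, Δp_min = ℏ/(2Δx) = 6.353e-26 kg·m/s (same for both).

The velocity uncertainty is Δv = Δp/m:
- alpha particle: Δv = 6.353e-26 / 6.645e-27 = 9.561e+00 m/s = 9.561 m/s
- proton: Δv = 6.353e-26 / 1.673e-27 = 3.798e+01 m/s = 37.981 m/s

Ratio: 3.798e+01 / 9.561e+00 = 4.0

The lighter particle has larger velocity uncertainty because Δv ∝ 1/m.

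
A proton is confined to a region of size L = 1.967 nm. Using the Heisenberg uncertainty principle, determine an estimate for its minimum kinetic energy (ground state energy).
1.341 μeV

Using the uncertainty principle to estimate ground state energy:

1. The position uncertainty is approximately the confinement size:
   Δx ≈ L = 1.967e-09 m

2. From ΔxΔp ≥ ℏ/2, the minimum momentum uncertainty is:
   Δp ≈ ℏ/(2L) = 2.681e-26 kg·m/s

3. The kinetic energy is approximately:
   KE ≈ (Δp)²/(2m) = (2.681e-26)²/(2 × 1.673e-27 kg)
   KE ≈ 2.148e-25 J = 1.341 μeV

This is an order-of-magnitude estimate of the ground state energy.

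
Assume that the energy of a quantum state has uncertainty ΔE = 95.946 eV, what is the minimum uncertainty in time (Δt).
3.430 as

Using the energy-time uncertainty principle:
ΔEΔt ≥ ℏ/2

The minimum uncertainty in time is:
Δt_min = ℏ/(2ΔE)
Δt_min = (1.055e-34 J·s) / (2 × 1.537e-17 J)
Δt_min = 3.430e-18 s = 3.430 as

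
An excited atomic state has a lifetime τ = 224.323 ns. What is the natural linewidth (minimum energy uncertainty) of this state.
1.467 neV

Using the energy-time uncertainty principle:
ΔEΔt ≥ ℏ/2

The lifetime τ represents the time uncertainty Δt.
The natural linewidth (minimum energy uncertainty) is:

ΔE = ℏ/(2τ)
ΔE = (1.055e-34 J·s) / (2 × 2.243e-07 s)
ΔE = 2.351e-28 J = 1.467 neV

This natural linewidth limits the precision of spectroscopic measurements.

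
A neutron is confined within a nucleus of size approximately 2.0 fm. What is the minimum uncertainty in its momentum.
2.636 × 10^-20 kg·m/s

Using the Heisenberg uncertainty principle:
ΔxΔp ≥ ℏ/2

With Δx ≈ L = 2.000e-15 m (the confinement size):
Δp_min = ℏ/(2Δx)
Δp_min = (1.055e-34 J·s) / (2 × 2.000e-15 m)
Δp_min = 2.636e-20 kg·m/s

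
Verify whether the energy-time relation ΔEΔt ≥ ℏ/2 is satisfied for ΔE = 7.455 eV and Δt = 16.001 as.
No, it violates the uncertainty relation.

Calculate the product ΔEΔt:
ΔE = 7.455 eV = 1.194e-18 J
ΔEΔt = (1.194e-18 J) × (1.600e-17 s)
ΔEΔt = 1.911e-35 J·s

Compare to the minimum allowed value ℏ/2:
ℏ/2 = 5.273e-35 J·s

Since ΔEΔt = 1.911e-35 J·s < 5.273e-35 J·s = ℏ/2,
this violates the uncertainty relation.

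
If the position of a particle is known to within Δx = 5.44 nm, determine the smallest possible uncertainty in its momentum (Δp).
9.693 × 10^-27 kg·m/s

Using the Heisenberg uncertainty principle:
ΔxΔp ≥ ℏ/2

The minimum uncertainty in momentum is:
Δp_min = ℏ/(2Δx)
Δp_min = (1.055e-34 J·s) / (2 × 5.440e-09 m)
Δp_min = 9.693e-27 kg·m/s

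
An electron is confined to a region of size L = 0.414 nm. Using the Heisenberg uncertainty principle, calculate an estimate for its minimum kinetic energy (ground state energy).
55.573 meV

Using the uncertainty principle to estimate ground state energy:

1. The position uncertainty is approximately the confinement size:
   Δx ≈ L = 4.140e-10 m

2. From ΔxΔp ≥ ℏ/2, the minimum momentum uncertainty is:
   Δp ≈ ℏ/(2L) = 1.274e-25 kg·m/s

3. The kinetic energy is approximately:
   KE ≈ (Δp)²/(2m) = (1.274e-25)²/(2 × 9.109e-31 kg)
   KE ≈ 8.904e-21 J = 55.573 meV

This is an order-of-magnitude estimate of the ground state energy.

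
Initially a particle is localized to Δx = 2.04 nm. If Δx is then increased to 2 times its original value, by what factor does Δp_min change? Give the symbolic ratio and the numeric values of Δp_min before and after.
Original Δp_min = 2.585 × 10^-26 kg·m/s; new Δp'_min = 1.292 × 10^-26 kg·m/s; ratio Δp'_min/Δp_min = 1/2.

From the uncertainty principle ΔxΔp ≥ ℏ/2, the minimum momentum uncertainty is Δp_min = ℏ/(2Δx).

Original (Δx = 2.04 nm = 2.040e-09 m):
Δp_min = (1.055e-34 J·s)/(2 × 2.040e-09 m) = 2.585e-26 kg·m/s

When Δx → 2Δx:
Δp'_min = ℏ/(2 × 2Δx) = (1/2) × ℏ/(2Δx) = (1/2) × Δp_min
Δp'_min = 1/2 × 2.585e-26 kg·m/s = 1.292e-26 kg·m/s

Since Δp_min ∝ 1/Δx, when Δx is increased to 2 times its original value, Δp_min decreases to 1/2 of its original value.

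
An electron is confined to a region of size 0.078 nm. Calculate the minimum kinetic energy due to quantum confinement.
1.566 eV

Using the uncertainty principle:

1. Position uncertainty: Δx ≈ 7.800e-11 m
2. Minimum momentum uncertainty: Δp = ℏ/(2Δx) = 6.760e-25 kg·m/s
3. Minimum kinetic energy:
   KE = (Δp)²/(2m) = (6.760e-25)²/(2 × 9.109e-31 kg)
   KE = 2.508e-19 J = 1.566 eV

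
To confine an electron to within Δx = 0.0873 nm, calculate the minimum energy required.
1.250 eV

Localizing a particle requires giving it sufficient momentum uncertainty:

1. From uncertainty principle: Δp ≥ ℏ/(2Δx)
   Δp_min = (1.055e-34 J·s) / (2 × 8.730e-11 m)
   Δp_min = 6.040e-25 kg·m/s

2. This momentum uncertainty corresponds to kinetic energy:
   KE ≈ (Δp)²/(2m) = (6.040e-25)²/(2 × 9.109e-31 kg)
   KE = 2.002e-19 J = 1.250 eV

Tighter localization requires more energy.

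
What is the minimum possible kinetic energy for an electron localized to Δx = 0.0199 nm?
24.052 eV

Localizing a particle requires giving it sufficient momentum uncertainty:

1. From uncertainty principle: Δp ≥ ℏ/(2Δx)
   Δp_min = (1.055e-34 J·s) / (2 × 1.990e-11 m)
   Δp_min = 2.650e-24 kg·m/s

2. This momentum uncertainty corresponds to kinetic energy:
   KE ≈ (Δp)²/(2m) = (2.650e-24)²/(2 × 9.109e-31 kg)
   KE = 3.854e-18 J = 24.052 eV

Tighter localization requires more energy.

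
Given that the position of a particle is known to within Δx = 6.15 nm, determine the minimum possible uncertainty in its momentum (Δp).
8.574 × 10^-27 kg·m/s

Using the Heisenberg uncertainty principle:
ΔxΔp ≥ ℏ/2

The minimum uncertainty in momentum is:
Δp_min = ℏ/(2Δx)
Δp_min = (1.055e-34 J·s) / (2 × 6.150e-09 m)
Δp_min = 8.574e-27 kg·m/s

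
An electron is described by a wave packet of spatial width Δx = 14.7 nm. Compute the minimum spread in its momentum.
3.587 × 10^-27 kg·m/s

For a wave packet, the spatial width Δx and momentum spread Δp are related by the uncertainty principle:
ΔxΔp ≥ ℏ/2

The minimum momentum spread is:
Δp_min = ℏ/(2Δx)
Δp_min = (1.055e-34 J·s) / (2 × 1.470e-08 m)
Δp_min = 3.587e-27 kg·m/s

A wave packet cannot have both a well-defined position and well-defined momentum.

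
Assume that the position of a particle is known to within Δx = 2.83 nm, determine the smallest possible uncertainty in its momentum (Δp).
1.863 × 10^-26 kg·m/s

Using the Heisenberg uncertainty principle:
ΔxΔp ≥ ℏ/2

The minimum uncertainty in momentum is:
Δp_min = ℏ/(2Δx)
Δp_min = (1.055e-34 J·s) / (2 × 2.830e-09 m)
Δp_min = 1.863e-26 kg·m/s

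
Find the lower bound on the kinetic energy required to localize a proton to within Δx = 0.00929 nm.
60.107 meV

Localizing a particle requires giving it sufficient momentum uncertainty:

1. From uncertainty principle: Δp ≥ ℏ/(2Δx)
   Δp_min = (1.055e-34 J·s) / (2 × 9.290e-12 m)
   Δp_min = 5.676e-24 kg·m/s

2. This momentum uncertainty corresponds to kinetic energy:
   KE ≈ (Δp)²/(2m) = (5.676e-24)²/(2 × 1.673e-27 kg)
   KE = 9.630e-21 J = 60.107 meV

Tighter localization requires more energy.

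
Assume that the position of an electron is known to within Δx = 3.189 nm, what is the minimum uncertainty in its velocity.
18.151 km/s

Using the Heisenberg uncertainty principle and Δp = mΔv:
ΔxΔp ≥ ℏ/2
Δx(mΔv) ≥ ℏ/2

The minimum uncertainty in velocity is:
Δv_min = ℏ/(2mΔx)
Δv_min = (1.055e-34 J·s) / (2 × 9.109e-31 kg × 3.189e-09 m)
Δv_min = 1.815e+04 m/s = 18.151 km/s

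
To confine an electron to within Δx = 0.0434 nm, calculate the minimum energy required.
5.057 eV

Localizing a particle requires giving it sufficient momentum uncertainty:

1. From uncertainty principle: Δp ≥ ℏ/(2Δx)
   Δp_min = (1.055e-34 J·s) / (2 × 4.340e-11 m)
   Δp_min = 1.215e-24 kg·m/s

2. This momentum uncertainty corresponds to kinetic energy:
   KE ≈ (Δp)²/(2m) = (1.215e-24)²/(2 × 9.109e-31 kg)
   KE = 8.102e-19 J = 5.057 eV

Tighter localization requires more energy.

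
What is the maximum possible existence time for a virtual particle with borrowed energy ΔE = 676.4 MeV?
4.866 × 10^-25 s

Using the energy-time uncertainty principle:
ΔEΔt ≥ ℏ/2

For a virtual particle borrowing energy ΔE, the maximum lifetime is:
Δt_max = ℏ/(2ΔE)

Converting energy:
ΔE = 676.4 MeV = 1.084e-10 J

Δt_max = (1.055e-34 J·s) / (2 × 1.084e-10 J)
Δt_max = 4.866e-25 s = 4.866 × 10^-25 s

Virtual particles with higher borrowed energy exist for shorter times.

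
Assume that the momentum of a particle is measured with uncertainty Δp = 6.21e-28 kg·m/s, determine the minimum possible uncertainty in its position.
84.909 nm

Using the Heisenberg uncertainty principle:
ΔxΔp ≥ ℏ/2

The minimum uncertainty in position is:
Δx_min = ℏ/(2Δp)
Δx_min = (1.055e-34 J·s) / (2 × 6.210e-28 kg·m/s)
Δx_min = 8.491e-08 m = 84.909 nm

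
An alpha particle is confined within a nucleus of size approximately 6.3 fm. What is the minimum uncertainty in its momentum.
8.370 × 10^-21 kg·m/s

Using the Heisenberg uncertainty principle:
ΔxΔp ≥ ℏ/2

With Δx ≈ L = 6.300e-15 m (the confinement size):
Δp_min = ℏ/(2Δx)
Δp_min = (1.055e-34 J·s) / (2 × 6.300e-15 m)
Δp_min = 8.370e-21 kg·m/s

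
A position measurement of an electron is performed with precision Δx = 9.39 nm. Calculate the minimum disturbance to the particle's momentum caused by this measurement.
5.615 × 10^-27 kg·m/s

The uncertainty principle implies that measuring position disturbs momentum:
ΔxΔp ≥ ℏ/2

When we measure position with precision Δx, we necessarily introduce a momentum uncertainty:
Δp ≥ ℏ/(2Δx)
Δp_min = (1.055e-34 J·s) / (2 × 9.390e-09 m)
Δp_min = 5.615e-27 kg·m/s

The more precisely we measure position, the greater the momentum disturbance.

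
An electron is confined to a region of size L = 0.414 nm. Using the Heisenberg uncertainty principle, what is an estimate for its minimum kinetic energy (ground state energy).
55.573 meV

Using the uncertainty principle to estimate ground state energy:

1. The position uncertainty is approximately the confinement size:
   Δx ≈ L = 4.140e-10 m

2. From ΔxΔp ≥ ℏ/2, the minimum momentum uncertainty is:
   Δp ≈ ℏ/(2L) = 1.274e-25 kg·m/s

3. The kinetic energy is approximately:
   KE ≈ (Δp)²/(2m) = (1.274e-25)²/(2 × 9.109e-31 kg)
   KE ≈ 8.904e-21 J = 55.573 meV

This is an order-of-magnitude estimate of the ground state energy.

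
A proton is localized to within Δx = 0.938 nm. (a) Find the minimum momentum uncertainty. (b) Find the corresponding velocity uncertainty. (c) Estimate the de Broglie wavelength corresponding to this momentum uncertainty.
(a) Δp_min = 5.621 × 10^-26 kg·m/s
(b) Δv_min = 33.608 m/s
(c) λ_dB = 11.787 nm

Step-by-step:

(a) From the uncertainty principle:
Δp_min = ℏ/(2Δx) = (1.055e-34 J·s)/(2 × 9.380e-10 m) = 5.621e-26 kg·m/s

(b) The velocity uncertainty:
Δv = Δp/m = (5.621e-26 kg·m/s)/(1.673e-27 kg) = 3.361e+01 m/s = 33.608 m/s

(c) The de Broglie wavelength for this momentum:
λ = h/p = (6.626e-34 J·s)/(5.621e-26 kg·m/s) = 1.179e-08 m = 11.787 nm

Note: The de Broglie wavelength is comparable to the localization size, as expected from wave-particle duality.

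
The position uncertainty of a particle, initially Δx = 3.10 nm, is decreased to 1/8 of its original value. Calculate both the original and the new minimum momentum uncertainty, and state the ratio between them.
Original Δp_min = 1.701 × 10^-26 kg·m/s; new Δp'_min = 1.361 × 10^-25 kg·m/s; ratio Δp'_min/Δp_min = 8.

From the uncertainty principle ΔxΔp ≥ ℏ/2, the minimum momentum uncertainty is Δp_min = ℏ/(2Δx).

Original (Δx = 3.10 nm = 3.100e-09 m):
Δp_min = (1.055e-34 J·s)/(2 × 3.100e-09 m) = 1.701e-26 kg·m/s

When Δx → (1/8)Δx:
Δp'_min = ℏ/(2 × (1/8)Δx) = 8 × ℏ/(2Δx) = 8 × Δp_min
Δp'_min = 8 × 1.701e-26 kg·m/s = 1.361e-25 kg·m/s

Since Δp_min ∝ 1/Δx, when Δx is decreased to 1/8 of its original value, Δp_min increases to 8 times its original value.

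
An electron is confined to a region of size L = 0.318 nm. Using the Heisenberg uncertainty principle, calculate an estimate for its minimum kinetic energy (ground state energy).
94.191 meV

Using the uncertainty principle to estimate ground state energy:

1. The position uncertainty is approximately the confinement size:
   Δx ≈ L = 3.180e-10 m

2. From ΔxΔp ≥ ℏ/2, the minimum momentum uncertainty is:
   Δp ≈ ℏ/(2L) = 1.658e-25 kg·m/s

3. The kinetic energy is approximately:
   KE ≈ (Δp)²/(2m) = (1.658e-25)²/(2 × 9.109e-31 kg)
   KE ≈ 1.509e-20 J = 94.191 meV

This is an order-of-magnitude estimate of the ground state energy.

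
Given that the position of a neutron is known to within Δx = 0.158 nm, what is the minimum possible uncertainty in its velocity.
199.248 m/s

Using the Heisenberg uncertainty principle and Δp = mΔv:
ΔxΔp ≥ ℏ/2
Δx(mΔv) ≥ ℏ/2

The minimum uncertainty in velocity is:
Δv_min = ℏ/(2mΔx)
Δv_min = (1.055e-34 J·s) / (2 × 1.675e-27 kg × 1.580e-10 m)
Δv_min = 1.992e+02 m/s = 199.248 m/s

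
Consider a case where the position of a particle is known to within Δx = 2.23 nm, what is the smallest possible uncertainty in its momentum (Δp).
2.365 × 10^-26 kg·m/s

Using the Heisenberg uncertainty principle:
ΔxΔp ≥ ℏ/2

The minimum uncertainty in momentum is:
Δp_min = ℏ/(2Δx)
Δp_min = (1.055e-34 J·s) / (2 × 2.230e-09 m)
Δp_min = 2.365e-26 kg·m/s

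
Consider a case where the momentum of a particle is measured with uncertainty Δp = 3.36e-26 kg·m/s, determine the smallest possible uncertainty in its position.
1.569 nm

Using the Heisenberg uncertainty principle:
ΔxΔp ≥ ℏ/2

The minimum uncertainty in position is:
Δx_min = ℏ/(2Δp)
Δx_min = (1.055e-34 J·s) / (2 × 3.360e-26 kg·m/s)
Δx_min = 1.569e-09 m = 1.569 nm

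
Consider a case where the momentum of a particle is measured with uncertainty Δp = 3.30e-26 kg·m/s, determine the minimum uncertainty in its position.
1.598 nm

Using the Heisenberg uncertainty principle:
ΔxΔp ≥ ℏ/2

The minimum uncertainty in position is:
Δx_min = ℏ/(2Δp)
Δx_min = (1.055e-34 J·s) / (2 × 3.300e-26 kg·m/s)
Δx_min = 1.598e-09 m = 1.598 nm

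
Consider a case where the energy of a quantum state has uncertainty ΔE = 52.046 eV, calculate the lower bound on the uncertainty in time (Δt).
6.323 as

Using the energy-time uncertainty principle:
ΔEΔt ≥ ℏ/2

The minimum uncertainty in time is:
Δt_min = ℏ/(2ΔE)
Δt_min = (1.055e-34 J·s) / (2 × 8.339e-18 J)
Δt_min = 6.323e-18 s = 6.323 as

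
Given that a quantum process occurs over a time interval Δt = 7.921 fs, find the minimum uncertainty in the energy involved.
41.549 meV

Using the energy-time uncertainty principle:
ΔEΔt ≥ ℏ/2

The minimum uncertainty in energy is:
ΔE_min = ℏ/(2Δt)
ΔE_min = (1.055e-34 J·s) / (2 × 7.921e-15 s)
ΔE_min = 6.657e-21 J = 41.549 meV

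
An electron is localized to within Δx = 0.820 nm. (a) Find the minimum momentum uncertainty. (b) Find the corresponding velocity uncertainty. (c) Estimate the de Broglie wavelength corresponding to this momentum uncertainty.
(a) Δp_min = 6.430 × 10^-26 kg·m/s
(b) Δv_min = 70.590 km/s
(c) λ_dB = 10.304 nm

Step-by-step:

(a) From the uncertainty principle:
Δp_min = ℏ/(2Δx) = (1.055e-34 J·s)/(2 × 8.200e-10 m) = 6.430e-26 kg·m/s

(b) The velocity uncertainty:
Δv = Δp/m = (6.430e-26 kg·m/s)/(9.109e-31 kg) = 7.059e+04 m/s = 70.590 km/s

(c) The de Broglie wavelength for this momentum:
λ = h/p = (6.626e-34 J·s)/(6.430e-26 kg·m/s) = 1.030e-08 m = 10.304 nm

Note: The de Broglie wavelength is comparable to the localization size, as expected from wave-particle duality.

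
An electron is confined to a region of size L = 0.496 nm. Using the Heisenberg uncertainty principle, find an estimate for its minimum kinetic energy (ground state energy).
38.717 meV

Using the uncertainty principle to estimate ground state energy:

1. The position uncertainty is approximately the confinement size:
   Δx ≈ L = 4.960e-10 m

2. From ΔxΔp ≥ ℏ/2, the minimum momentum uncertainty is:
   Δp ≈ ℏ/(2L) = 1.063e-25 kg·m/s

3. The kinetic energy is approximately:
   KE ≈ (Δp)²/(2m) = (1.063e-25)²/(2 × 9.109e-31 kg)
   KE ≈ 6.203e-21 J = 38.717 meV

This is an order-of-magnitude estimate of the ground state energy.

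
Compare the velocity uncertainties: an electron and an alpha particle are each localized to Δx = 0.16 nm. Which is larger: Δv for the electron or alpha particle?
The electron has the larger minimum velocity uncertainty, by a ratio of 7294.3.

For both particles, Δp_min = ℏ/(2Δx) = 3.296e-25 kg·m/s (same for both).

The velocity uncertainty is Δv = Δp/m:
- electron: Δv = 3.296e-25 / 9.109e-31 = 3.618e+05 m/s = 361.774 km/s
- alpha particle: Δv = 3.296e-25 / 6.645e-27 = 4.960e+01 m/s = 49.597 m/s

Ratio: 3.618e+05 / 4.960e+01 = 7294.3

The lighter particle has larger velocity uncertainty because Δv ∝ 1/m.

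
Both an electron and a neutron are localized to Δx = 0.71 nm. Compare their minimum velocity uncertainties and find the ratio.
The electron has the larger minimum velocity uncertainty, by a ratio of 1838.7.

For both particles, Δp_min = ℏ/(2Δx) = 7.427e-26 kg·m/s (same for both).

The velocity uncertainty is Δv = Δp/m:
- electron: Δv = 7.427e-26 / 9.109e-31 = 8.153e+04 m/s = 81.527 km/s
- neutron: Δv = 7.427e-26 / 1.675e-27 = 4.434e+01 m/s = 44.340 m/s

Ratio: 8.153e+04 / 4.434e+01 = 1838.7

The lighter particle has larger velocity uncertainty because Δv ∝ 1/m.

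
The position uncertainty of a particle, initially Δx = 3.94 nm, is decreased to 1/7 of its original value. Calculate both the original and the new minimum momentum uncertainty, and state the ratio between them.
Original Δp_min = 1.338 × 10^-26 kg·m/s; new Δp'_min = 9.368 × 10^-26 kg·m/s; ratio Δp'_min/Δp_min = 7.

From the uncertainty principle ΔxΔp ≥ ℏ/2, the minimum momentum uncertainty is Δp_min = ℏ/(2Δx).

Original (Δx = 3.94 nm = 3.940e-09 m):
Δp_min = (1.055e-34 J·s)/(2 × 3.940e-09 m) = 1.338e-26 kg·m/s

When Δx → (1/7)Δx:
Δp'_min = ℏ/(2 × (1/7)Δx) = 7 × ℏ/(2Δx) = 7 × Δp_min
Δp'_min = 7 × 1.338e-26 kg·m/s = 9.368e-26 kg·m/s

Since Δp_min ∝ 1/Δx, when Δx is decreased to 1/7 of its original value, Δp_min increases to 7 times its original value.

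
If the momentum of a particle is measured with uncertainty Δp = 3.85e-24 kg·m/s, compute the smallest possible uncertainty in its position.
13.696 pm

Using the Heisenberg uncertainty principle:
ΔxΔp ≥ ℏ/2

The minimum uncertainty in position is:
Δx_min = ℏ/(2Δp)
Δx_min = (1.055e-34 J·s) / (2 × 3.850e-24 kg·m/s)
Δx_min = 1.370e-11 m = 13.696 pm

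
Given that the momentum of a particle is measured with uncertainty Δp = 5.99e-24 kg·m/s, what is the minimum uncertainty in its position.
8.803 pm

Using the Heisenberg uncertainty principle:
ΔxΔp ≥ ℏ/2

The minimum uncertainty in position is:
Δx_min = ℏ/(2Δp)
Δx_min = (1.055e-34 J·s) / (2 × 5.990e-24 kg·m/s)
Δx_min = 8.803e-12 m = 8.803 pm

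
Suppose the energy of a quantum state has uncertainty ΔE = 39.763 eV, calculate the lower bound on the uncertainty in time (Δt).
8.277 as

Using the energy-time uncertainty principle:
ΔEΔt ≥ ℏ/2

The minimum uncertainty in time is:
Δt_min = ℏ/(2ΔE)
Δt_min = (1.055e-34 J·s) / (2 × 6.371e-18 J)
Δt_min = 8.277e-18 s = 8.277 as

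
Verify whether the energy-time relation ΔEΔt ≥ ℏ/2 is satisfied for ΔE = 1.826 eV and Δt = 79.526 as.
No, it violates the uncertainty relation.

Calculate the product ΔEΔt:
ΔE = 1.826 eV = 2.926e-19 J
ΔEΔt = (2.926e-19 J) × (7.953e-17 s)
ΔEΔt = 2.327e-35 J·s

Compare to the minimum allowed value ℏ/2:
ℏ/2 = 5.273e-35 J·s

Since ΔEΔt = 2.327e-35 J·s < 5.273e-35 J·s = ℏ/2,
this violates the uncertainty relation.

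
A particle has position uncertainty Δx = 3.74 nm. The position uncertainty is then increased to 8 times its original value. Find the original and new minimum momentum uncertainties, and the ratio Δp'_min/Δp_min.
Original Δp_min = 1.410 × 10^-26 kg·m/s; new Δp'_min = 1.762 × 10^-27 kg·m/s; ratio Δp'_min/Δp_min = 1/8.

From the uncertainty principle ΔxΔp ≥ ℏ/2, the minimum momentum uncertainty is Δp_min = ℏ/(2Δx).

Original (Δx = 3.74 nm = 3.740e-09 m):
Δp_min = (1.055e-34 J·s)/(2 × 3.740e-09 m) = 1.410e-26 kg·m/s

When Δx → 8Δx:
Δp'_min = ℏ/(2 × 8Δx) = (1/8) × ℏ/(2Δx) = (1/8) × Δp_min
Δp'_min = 1/8 × 1.410e-26 kg·m/s = 1.762e-27 kg·m/s

Since Δp_min ∝ 1/Δx, when Δx is increased to 8 times its original value, Δp_min decreases to 1/8 of its original value.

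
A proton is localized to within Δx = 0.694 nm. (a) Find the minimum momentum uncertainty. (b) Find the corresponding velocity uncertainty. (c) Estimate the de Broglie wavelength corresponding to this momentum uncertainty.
(a) Δp_min = 7.598 × 10^-26 kg·m/s
(b) Δv_min = 45.424 m/s
(c) λ_dB = 8.721 nm

Step-by-step:

(a) From the uncertainty principle:
Δp_min = ℏ/(2Δx) = (1.055e-34 J·s)/(2 × 6.940e-10 m) = 7.598e-26 kg·m/s

(b) The velocity uncertainty:
Δv = Δp/m = (7.598e-26 kg·m/s)/(1.673e-27 kg) = 4.542e+01 m/s = 45.424 m/s

(c) The de Broglie wavelength for this momentum:
λ = h/p = (6.626e-34 J·s)/(7.598e-26 kg·m/s) = 8.721e-09 m = 8.721 nm

Note: The de Broglie wavelength is comparable to the localization size, as expected from wave-particle duality.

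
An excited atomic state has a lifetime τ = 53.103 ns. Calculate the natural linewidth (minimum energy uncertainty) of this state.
6.198 neV

Using the energy-time uncertainty principle:
ΔEΔt ≥ ℏ/2

The lifetime τ represents the time uncertainty Δt.
The natural linewidth (minimum energy uncertainty) is:

ΔE = ℏ/(2τ)
ΔE = (1.055e-34 J·s) / (2 × 5.310e-08 s)
ΔE = 9.929e-28 J = 6.198 neV

This natural linewidth limits the precision of spectroscopic measurements.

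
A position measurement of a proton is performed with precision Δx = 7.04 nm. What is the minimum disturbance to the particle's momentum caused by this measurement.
7.490 × 10^-27 kg·m/s

The uncertainty principle implies that measuring position disturbs momentum:
ΔxΔp ≥ ℏ/2

When we measure position with precision Δx, we necessarily introduce a momentum uncertainty:
Δp ≥ ℏ/(2Δx)
Δp_min = (1.055e-34 J·s) / (2 × 7.040e-09 m)
Δp_min = 7.490e-27 kg·m/s

The more precisely we measure position, the greater the momentum disturbance.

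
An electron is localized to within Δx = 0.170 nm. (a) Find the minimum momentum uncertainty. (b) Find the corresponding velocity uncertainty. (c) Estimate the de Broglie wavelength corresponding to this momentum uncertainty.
(a) Δp_min = 3.102 × 10^-25 kg·m/s
(b) Δv_min = 340.493 km/s
(c) λ_dB = 2.136 nm

Step-by-step:

(a) From the uncertainty principle:
Δp_min = ℏ/(2Δx) = (1.055e-34 J·s)/(2 × 1.700e-10 m) = 3.102e-25 kg·m/s

(b) The velocity uncertainty:
Δv = Δp/m = (3.102e-25 kg·m/s)/(9.109e-31 kg) = 3.405e+05 m/s = 340.493 km/s

(c) The de Broglie wavelength for this momentum:
λ = h/p = (6.626e-34 J·s)/(3.102e-25 kg·m/s) = 2.136e-09 m = 2.136 nm

Note: The de Broglie wavelength is comparable to the localization size, as expected from wave-particle duality.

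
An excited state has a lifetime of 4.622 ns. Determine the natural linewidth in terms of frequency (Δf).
17.217 MHz

Using the energy-time uncertainty principle and E = hf:
ΔEΔt ≥ ℏ/2
hΔf·Δt ≥ ℏ/2

The minimum frequency uncertainty is:
Δf = ℏ/(2hτ) = 1/(4πτ)
Δf = 1/(4π × 4.622e-09 s)
Δf = 1.722e+07 Hz = 17.217 MHz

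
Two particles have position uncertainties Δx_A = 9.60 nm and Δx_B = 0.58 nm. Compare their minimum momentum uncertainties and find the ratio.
Particle B has the larger minimum momentum uncertainty, by a factor of 16.55.

For each particle, the minimum momentum uncertainty is Δp_min = ℏ/(2Δx):

Particle A: Δp_A = ℏ/(2×9.600e-09 m) = 5.493e-27 kg·m/s
Particle B: Δp_B = ℏ/(2×5.800e-10 m) = 9.091e-26 kg·m/s

Ratio: Δp_B/Δp_A = 16.55

Since Δp_min ∝ 1/Δx, the particle with smaller position uncertainty (B) has larger momentum uncertainty.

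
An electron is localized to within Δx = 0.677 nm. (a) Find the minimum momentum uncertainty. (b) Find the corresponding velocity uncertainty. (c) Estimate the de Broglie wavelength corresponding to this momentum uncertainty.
(a) Δp_min = 7.789 × 10^-26 kg·m/s
(b) Δv_min = 85.500 km/s
(c) λ_dB = 8.507 nm

Step-by-step:

(a) From the uncertainty principle:
Δp_min = ℏ/(2Δx) = (1.055e-34 J·s)/(2 × 6.770e-10 m) = 7.789e-26 kg·m/s

(b) The velocity uncertainty:
Δv = Δp/m = (7.789e-26 kg·m/s)/(9.109e-31 kg) = 8.550e+04 m/s = 85.500 km/s

(c) The de Broglie wavelength for this momentum:
λ = h/p = (6.626e-34 J·s)/(7.789e-26 kg·m/s) = 8.507e-09 m = 8.507 nm

Note: The de Broglie wavelength is comparable to the localization size, as expected from wave-particle duality.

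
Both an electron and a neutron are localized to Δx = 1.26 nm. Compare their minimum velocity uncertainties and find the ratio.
The electron has the larger minimum velocity uncertainty, by a ratio of 1838.7.

For both particles, Δp_min = ℏ/(2Δx) = 4.185e-26 kg·m/s (same for both).

The velocity uncertainty is Δv = Δp/m:
- electron: Δv = 4.185e-26 / 9.109e-31 = 4.594e+04 m/s = 45.940 km/s
- neutron: Δv = 4.185e-26 / 1.675e-27 = 2.499e+01 m/s = 24.985 m/s

Ratio: 4.594e+04 / 2.499e+01 = 1838.7

The lighter particle has larger velocity uncertainty because Δv ∝ 1/m.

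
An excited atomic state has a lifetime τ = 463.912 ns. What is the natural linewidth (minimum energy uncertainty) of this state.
709.415 peV

Using the energy-time uncertainty principle:
ΔEΔt ≥ ℏ/2

The lifetime τ represents the time uncertainty Δt.
The natural linewidth (minimum energy uncertainty) is:

ΔE = ℏ/(2τ)
ΔE = (1.055e-34 J·s) / (2 × 4.639e-07 s)
ΔE = 1.137e-28 J = 709.415 peV

This natural linewidth limits the precision of spectroscopic measurements.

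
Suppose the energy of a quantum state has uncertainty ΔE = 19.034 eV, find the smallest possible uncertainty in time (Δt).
17.290 as

Using the energy-time uncertainty principle:
ΔEΔt ≥ ℏ/2

The minimum uncertainty in time is:
Δt_min = ℏ/(2ΔE)
Δt_min = (1.055e-34 J·s) / (2 × 3.050e-18 J)
Δt_min = 1.729e-17 s = 17.290 as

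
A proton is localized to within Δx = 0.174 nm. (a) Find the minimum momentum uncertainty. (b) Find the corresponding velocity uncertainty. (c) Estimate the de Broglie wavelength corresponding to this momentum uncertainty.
(a) Δp_min = 3.030 × 10^-25 kg·m/s
(b) Δv_min = 181.175 m/s
(c) λ_dB = 2.187 nm

Step-by-step:

(a) From the uncertainty principle:
Δp_min = ℏ/(2Δx) = (1.055e-34 J·s)/(2 × 1.740e-10 m) = 3.030e-25 kg·m/s

(b) The velocity uncertainty:
Δv = Δp/m = (3.030e-25 kg·m/s)/(1.673e-27 kg) = 1.812e+02 m/s = 181.175 m/s

(c) The de Broglie wavelength for this momentum:
λ = h/p = (6.626e-34 J·s)/(3.030e-25 kg·m/s) = 2.187e-09 m = 2.187 nm

Note: The de Broglie wavelength is comparable to the localization size, as expected from wave-particle duality.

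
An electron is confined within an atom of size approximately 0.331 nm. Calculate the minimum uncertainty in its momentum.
1.593 × 10^-25 kg·m/s

Using the Heisenberg uncertainty principle:
ΔxΔp ≥ ℏ/2

With Δx ≈ L = 3.310e-10 m (the confinement size):
Δp_min = ℏ/(2Δx)
Δp_min = (1.055e-34 J·s) / (2 × 3.310e-10 m)
Δp_min = 1.593e-25 kg·m/s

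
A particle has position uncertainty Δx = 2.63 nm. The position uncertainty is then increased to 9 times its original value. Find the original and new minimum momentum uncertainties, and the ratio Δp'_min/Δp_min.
Original Δp_min = 2.005 × 10^-26 kg·m/s; new Δp'_min = 2.228 × 10^-27 kg·m/s; ratio Δp'_min/Δp_min = 1/9.

From the uncertainty principle ΔxΔp ≥ ℏ/2, the minimum momentum uncertainty is Δp_min = ℏ/(2Δx).

Original (Δx = 2.63 nm = 2.630e-09 m):
Δp_min = (1.055e-34 J·s)/(2 × 2.630e-09 m) = 2.005e-26 kg·m/s

When Δx → 9Δx:
Δp'_min = ℏ/(2 × 9Δx) = (1/9) × ℏ/(2Δx) = (1/9) × Δp_min
Δp'_min = 1/9 × 2.005e-26 kg·m/s = 2.228e-27 kg·m/s

Since Δp_min ∝ 1/Δx, when Δx is increased to 9 times its original value, Δp_min decreases to 1/9 of its original value.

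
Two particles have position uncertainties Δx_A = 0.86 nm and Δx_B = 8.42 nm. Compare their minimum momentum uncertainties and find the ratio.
Particle A has the larger minimum momentum uncertainty, by a factor of 9.79.

For each particle, the minimum momentum uncertainty is Δp_min = ℏ/(2Δx):

Particle A: Δp_A = ℏ/(2×8.600e-10 m) = 6.131e-26 kg·m/s
Particle B: Δp_B = ℏ/(2×8.420e-09 m) = 6.262e-27 kg·m/s

Ratio: Δp_A/Δp_B = 9.79

Since Δp_min ∝ 1/Δx, the particle with smaller position uncertainty (A) has larger momentum uncertainty.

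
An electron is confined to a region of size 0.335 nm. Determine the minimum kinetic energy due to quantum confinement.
84.874 meV

Using the uncertainty principle:

1. Position uncertainty: Δx ≈ 3.350e-10 m
2. Minimum momentum uncertainty: Δp = ℏ/(2Δx) = 1.574e-25 kg·m/s
3. Minimum kinetic energy:
   KE = (Δp)²/(2m) = (1.574e-25)²/(2 × 9.109e-31 kg)
   KE = 1.360e-20 J = 84.874 meV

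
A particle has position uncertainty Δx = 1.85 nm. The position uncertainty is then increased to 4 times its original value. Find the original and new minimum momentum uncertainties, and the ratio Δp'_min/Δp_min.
Original Δp_min = 2.850 × 10^-26 kg·m/s; new Δp'_min = 7.125 × 10^-27 kg·m/s; ratio Δp'_min/Δp_min = 1/4.

From the uncertainty principle ΔxΔp ≥ ℏ/2, the minimum momentum uncertainty is Δp_min = ℏ/(2Δx).

Original (Δx = 1.85 nm = 1.850e-09 m):
Δp_min = (1.055e-34 J·s)/(2 × 1.850e-09 m) = 2.850e-26 kg·m/s

When Δx → 4Δx:
Δp'_min = ℏ/(2 × 4Δx) = (1/4) × ℏ/(2Δx) = (1/4) × Δp_min
Δp'_min = 1/4 × 2.850e-26 kg·m/s = 7.125e-27 kg·m/s

Since Δp_min ∝ 1/Δx, when Δx is increased to 4 times its original value, Δp_min decreases to 1/4 of its original value.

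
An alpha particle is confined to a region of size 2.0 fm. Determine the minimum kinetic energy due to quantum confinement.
326.452 keV

Using the uncertainty principle:

1. Position uncertainty: Δx ≈ 2.000e-15 m
2. Minimum momentum uncertainty: Δp = ℏ/(2Δx) = 2.636e-20 kg·m/s
3. Minimum kinetic energy:
   KE = (Δp)²/(2m) = (2.636e-20)²/(2 × 6.645e-27 kg)
   KE = 5.230e-14 J = 326.452 keV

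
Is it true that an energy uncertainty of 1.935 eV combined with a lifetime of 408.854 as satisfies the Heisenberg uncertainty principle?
Yes, it satisfies the uncertainty relation.

Calculate the product ΔEΔt:
ΔE = 1.935 eV = 3.100e-19 J
ΔEΔt = (3.100e-19 J) × (4.089e-16 s)
ΔEΔt = 1.268e-34 J·s

Compare to the minimum allowed value ℏ/2:
ℏ/2 = 5.273e-35 J·s

Since ΔEΔt = 1.268e-34 J·s ≥ 5.273e-35 J·s = ℏ/2,
this satisfies the uncertainty relation.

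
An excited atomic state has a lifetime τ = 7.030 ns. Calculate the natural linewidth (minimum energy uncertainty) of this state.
46.815 neV

Using the energy-time uncertainty principle:
ΔEΔt ≥ ℏ/2

The lifetime τ represents the time uncertainty Δt.
The natural linewidth (minimum energy uncertainty) is:

ΔE = ℏ/(2τ)
ΔE = (1.055e-34 J·s) / (2 × 7.030e-09 s)
ΔE = 7.501e-27 J = 46.815 neV

This natural linewidth limits the precision of spectroscopic measurements.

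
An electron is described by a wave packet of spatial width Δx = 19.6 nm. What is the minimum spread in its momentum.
2.690 × 10^-27 kg·m/s

For a wave packet, the spatial width Δx and momentum spread Δp are related by the uncertainty principle:
ΔxΔp ≥ ℏ/2

The minimum momentum spread is:
Δp_min = ℏ/(2Δx)
Δp_min = (1.055e-34 J·s) / (2 × 1.960e-08 m)
Δp_min = 2.690e-27 kg·m/s

A wave packet cannot have both a well-defined position and well-defined momentum.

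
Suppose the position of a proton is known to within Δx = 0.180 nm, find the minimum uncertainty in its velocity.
175.136 m/s

Using the Heisenberg uncertainty principle and Δp = mΔv:
ΔxΔp ≥ ℏ/2
Δx(mΔv) ≥ ℏ/2

The minimum uncertainty in velocity is:
Δv_min = ℏ/(2mΔx)
Δv_min = (1.055e-34 J·s) / (2 × 1.673e-27 kg × 1.800e-10 m)
Δv_min = 1.751e+02 m/s = 175.136 m/s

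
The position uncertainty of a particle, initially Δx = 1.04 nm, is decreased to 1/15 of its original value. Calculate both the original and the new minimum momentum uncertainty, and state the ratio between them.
Original Δp_min = 5.070 × 10^-26 kg·m/s; new Δp'_min = 7.605 × 10^-25 kg·m/s; ratio Δp'_min/Δp_min = 15.

From the uncertainty principle ΔxΔp ≥ ℏ/2, the minimum momentum uncertainty is Δp_min = ℏ/(2Δx).

Original (Δx = 1.04 nm = 1.040e-09 m):
Δp_min = (1.055e-34 J·s)/(2 × 1.040e-09 m) = 5.070e-26 kg·m/s

When Δx → (1/15)Δx:
Δp'_min = ℏ/(2 × (1/15)Δx) = 15 × ℏ/(2Δx) = 15 × Δp_min
Δp'_min = 15 × 5.070e-26 kg·m/s = 7.605e-25 kg·m/s

Since Δp_min ∝ 1/Δx, when Δx is decreased to 1/15 of its original value, Δp_min increases to 15 times its original value.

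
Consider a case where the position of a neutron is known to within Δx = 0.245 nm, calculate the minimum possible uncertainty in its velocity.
128.494 m/s

Using the Heisenberg uncertainty principle and Δp = mΔv:
ΔxΔp ≥ ℏ/2
Δx(mΔv) ≥ ℏ/2

The minimum uncertainty in velocity is:
Δv_min = ℏ/(2mΔx)
Δv_min = (1.055e-34 J·s) / (2 × 1.675e-27 kg × 2.450e-10 m)
Δv_min = 1.285e+02 m/s = 128.494 m/s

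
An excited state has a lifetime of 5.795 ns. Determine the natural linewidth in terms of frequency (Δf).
13.732 MHz

Using the energy-time uncertainty principle and E = hf:
ΔEΔt ≥ ℏ/2
hΔf·Δt ≥ ℏ/2

The minimum frequency uncertainty is:
Δf = ℏ/(2hτ) = 1/(4πτ)
Δf = 1/(4π × 5.795e-09 s)
Δf = 1.373e+07 Hz = 13.732 MHz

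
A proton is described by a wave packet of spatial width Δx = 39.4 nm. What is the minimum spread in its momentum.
1.338 × 10^-27 kg·m/s

For a wave packet, the spatial width Δx and momentum spread Δp are related by the uncertainty principle:
ΔxΔp ≥ ℏ/2

The minimum momentum spread is:
Δp_min = ℏ/(2Δx)
Δp_min = (1.055e-34 J·s) / (2 × 3.940e-08 m)
Δp_min = 1.338e-27 kg·m/s

A wave packet cannot have both a well-defined position and well-defined momentum.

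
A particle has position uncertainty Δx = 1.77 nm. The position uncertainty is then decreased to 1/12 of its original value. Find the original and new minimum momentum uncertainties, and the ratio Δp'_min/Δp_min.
Original Δp_min = 2.979 × 10^-26 kg·m/s; new Δp'_min = 3.575 × 10^-25 kg·m/s; ratio Δp'_min/Δp_min = 12.

From the uncertainty principle ΔxΔp ≥ ℏ/2, the minimum momentum uncertainty is Δp_min = ℏ/(2Δx).

Original (Δx = 1.77 nm = 1.770e-09 m):
Δp_min = (1.055e-34 J·s)/(2 × 1.770e-09 m) = 2.979e-26 kg·m/s

When Δx → (1/12)Δx:
Δp'_min = ℏ/(2 × (1/12)Δx) = 12 × ℏ/(2Δx) = 12 × Δp_min
Δp'_min = 12 × 2.979e-26 kg·m/s = 3.575e-25 kg·m/s

Since Δp_min ∝ 1/Δx, when Δx is decreased to 1/12 of its original value, Δp_min increases to 12 times its original value.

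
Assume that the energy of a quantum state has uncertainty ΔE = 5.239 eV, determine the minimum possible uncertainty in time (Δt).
62.818 as

Using the energy-time uncertainty principle:
ΔEΔt ≥ ℏ/2

The minimum uncertainty in time is:
Δt_min = ℏ/(2ΔE)
Δt_min = (1.055e-34 J·s) / (2 × 8.394e-19 J)
Δt_min = 6.282e-17 s = 62.818 as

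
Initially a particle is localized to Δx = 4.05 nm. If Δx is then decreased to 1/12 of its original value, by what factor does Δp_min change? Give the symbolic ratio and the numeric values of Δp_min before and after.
Original Δp_min = 1.302 × 10^-26 kg·m/s; new Δp'_min = 1.562 × 10^-25 kg·m/s; ratio Δp'_min/Δp_min = 12.

From the uncertainty principle ΔxΔp ≥ ℏ/2, the minimum momentum uncertainty is Δp_min = ℏ/(2Δx).

Original (Δx = 4.05 nm = 4.050e-09 m):
Δp_min = (1.055e-34 J·s)/(2 × 4.050e-09 m) = 1.302e-26 kg·m/s

When Δx → (1/12)Δx:
Δp'_min = ℏ/(2 × (1/12)Δx) = 12 × ℏ/(2Δx) = 12 × Δp_min
Δp'_min = 12 × 1.302e-26 kg·m/s = 1.562e-25 kg·m/s

Since Δp_min ∝ 1/Δx, when Δx is decreased to 1/12 of its original value, Δp_min increases to 12 times its original value.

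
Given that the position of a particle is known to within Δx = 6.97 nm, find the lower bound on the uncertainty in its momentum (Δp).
7.565 × 10^-27 kg·m/s

Using the Heisenberg uncertainty principle:
ΔxΔp ≥ ℏ/2

The minimum uncertainty in momentum is:
Δp_min = ℏ/(2Δx)
Δp_min = (1.055e-34 J·s) / (2 × 6.970e-09 m)
Δp_min = 7.565e-27 kg·m/s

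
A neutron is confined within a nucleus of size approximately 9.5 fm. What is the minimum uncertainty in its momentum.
5.550 × 10^-21 kg·m/s

Using the Heisenberg uncertainty principle:
ΔxΔp ≥ ℏ/2

With Δx ≈ L = 9.500e-15 m (the confinement size):
Δp_min = ℏ/(2Δx)
Δp_min = (1.055e-34 J·s) / (2 × 9.500e-15 m)
Δp_min = 5.550e-21 kg·m/s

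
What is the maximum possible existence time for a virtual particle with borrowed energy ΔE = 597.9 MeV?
5.504 × 10^-25 s

Using the energy-time uncertainty principle:
ΔEΔt ≥ ℏ/2

For a virtual particle borrowing energy ΔE, the maximum lifetime is:
Δt_max = ℏ/(2ΔE)

Converting energy:
ΔE = 597.9 MeV = 9.579e-11 J

Δt_max = (1.055e-34 J·s) / (2 × 9.579e-11 J)
Δt_max = 5.504e-25 s = 5.504 × 10^-25 s

Virtual particles with higher borrowed energy exist for shorter times.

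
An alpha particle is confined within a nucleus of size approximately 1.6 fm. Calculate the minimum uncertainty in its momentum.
3.296 × 10^-20 kg·m/s

Using the Heisenberg uncertainty principle:
ΔxΔp ≥ ℏ/2

With Δx ≈ L = 1.600e-15 m (the confinement size):
Δp_min = ℏ/(2Δx)
Δp_min = (1.055e-34 J·s) / (2 × 1.600e-15 m)
Δp_min = 3.296e-20 kg·m/s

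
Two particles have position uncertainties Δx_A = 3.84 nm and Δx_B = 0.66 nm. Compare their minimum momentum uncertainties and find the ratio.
Particle B has the larger minimum momentum uncertainty, by a factor of 5.82.

For each particle, the minimum momentum uncertainty is Δp_min = ℏ/(2Δx):

Particle A: Δp_A = ℏ/(2×3.840e-09 m) = 1.373e-26 kg·m/s
Particle B: Δp_B = ℏ/(2×6.600e-10 m) = 7.989e-26 kg·m/s

Ratio: Δp_B/Δp_A = 5.82

Since Δp_min ∝ 1/Δx, the particle with smaller position uncertainty (B) has larger momentum uncertainty.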